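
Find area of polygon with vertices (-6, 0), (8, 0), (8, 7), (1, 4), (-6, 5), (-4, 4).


Shoelace sum: ((-6)*0 - 8*0) + (8*7 - 8*0) + (8*4 - 1*7) + (1*5 - (-6)*4) + ((-6)*4 - (-4)*5) + ((-4)*0 - (-6)*4)
= 130
Area = |130|/2 = 65

65


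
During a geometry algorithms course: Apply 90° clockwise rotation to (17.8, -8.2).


90° CW: (x,y) -> (y, -x)
(17.8,-8.2) -> (-8.2, -17.8)

(-8.2, -17.8)


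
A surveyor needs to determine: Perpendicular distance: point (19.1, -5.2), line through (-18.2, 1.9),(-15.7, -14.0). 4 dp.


|cross product| = 575.32
|line direction| = sqrt(259.06) = 16.0953
Distance = 575.32/sqrt(259.06) = 35.7445

35.7445


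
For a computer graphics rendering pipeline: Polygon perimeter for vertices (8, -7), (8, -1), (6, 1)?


Sides: (8, -7)->(8, -1): sqrt(36) = 6, (8, -1)->(6, 1): sqrt(8) = 2.828427, (6, 1)->(8, -7): sqrt(68) = 8.246211
Sum = 17.074638
Perimeter = 17.0746

17.0746


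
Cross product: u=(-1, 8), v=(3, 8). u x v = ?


u x v = u_x*v_y - u_y*v_x = (-1)*8 - 8*3
= (-8) - 24 = -32

-32


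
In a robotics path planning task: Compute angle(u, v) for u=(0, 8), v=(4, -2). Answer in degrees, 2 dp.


u.v = -16, |u| = sqrt(64) = 8, |v| = sqrt(20) = 4.4721
cos(theta) = u.v/(|u||v|) = -16/sqrt(1280) = -0.447214
theta = acos(-0.447214) = 116.57 degrees

116.57 degrees


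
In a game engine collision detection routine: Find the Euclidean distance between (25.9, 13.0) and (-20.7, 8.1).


dx=-46.6, dy=-4.9
d^2 = (-46.6)^2 + (-4.9)^2 = 2195.57
d = sqrt(2195.57) = 46.8569

46.8569


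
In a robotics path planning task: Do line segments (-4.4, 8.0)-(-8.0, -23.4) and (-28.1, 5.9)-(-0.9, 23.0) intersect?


Cross products: d1=-348.15, d2=-1140.67, d3=-736.62, d4=55.9
d1*d2 < 0 and d3*d4 < 0? no

No, they don't intersect


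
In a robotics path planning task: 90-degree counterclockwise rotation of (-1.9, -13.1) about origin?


90° CCW: (x,y) -> (-y, x)
(-1.9,-13.1) -> (13.1, -1.9)

(13.1, -1.9)


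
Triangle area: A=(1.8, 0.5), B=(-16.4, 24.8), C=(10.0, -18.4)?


Area = |x_A(y_B-y_C) + x_B(y_C-y_A) + x_C(y_A-y_B)|/2
= |77.76 + 309.96 + (-243)|/2
= 144.72/2 = 72.36

72.36


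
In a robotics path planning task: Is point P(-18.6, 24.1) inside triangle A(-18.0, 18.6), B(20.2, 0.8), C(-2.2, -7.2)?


Cross products: AB x AP = 199.42, BC x BP = -832.32, CA x CP = -71.42
All same sign? no

No, outside


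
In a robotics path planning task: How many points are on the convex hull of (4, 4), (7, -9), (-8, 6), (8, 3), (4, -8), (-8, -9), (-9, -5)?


Convex hull vertices (CCW): (-9, -5), (-8, -9), (7, -9), (8, 3), (4, 4), (-8, 6)
Count = 6

6


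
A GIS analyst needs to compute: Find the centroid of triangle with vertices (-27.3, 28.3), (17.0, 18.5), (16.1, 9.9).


Centroid = ((x_A+x_B+x_C)/3, (y_A+y_B+y_C)/3)
= (((-27.3)+17+16.1)/3, (28.3+18.5+9.9)/3)
= (1.9333, 18.9)

(1.9333, 18.9)


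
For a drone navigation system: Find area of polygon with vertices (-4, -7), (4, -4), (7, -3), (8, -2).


Shoelace sum: ((-4)*(-4) - 4*(-7)) + (4*(-3) - 7*(-4)) + (7*(-2) - 8*(-3)) + (8*(-7) - (-4)*(-2))
= 6
Area = |6|/2 = 3

3


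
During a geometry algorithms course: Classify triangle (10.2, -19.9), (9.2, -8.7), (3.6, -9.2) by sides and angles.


Side lengths squared: AB^2=126.44, BC^2=31.61, CA^2=158.05
Sorted: [31.61, 126.44, 158.05]
By sides: Scalene, By angles: Right

Scalene, Right


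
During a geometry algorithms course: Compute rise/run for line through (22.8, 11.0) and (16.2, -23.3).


slope = (y2-y1)/(x2-x1) = ((-23.3)-11)/(16.2-22.8) = (-34.3)/(-6.6) = 5.197

5.197


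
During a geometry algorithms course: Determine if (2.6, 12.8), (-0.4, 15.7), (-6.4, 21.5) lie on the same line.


Cross product: ((-0.4)-2.6)*(21.5-12.8) - (15.7-12.8)*((-6.4)-2.6)
= 0

Yes, collinear


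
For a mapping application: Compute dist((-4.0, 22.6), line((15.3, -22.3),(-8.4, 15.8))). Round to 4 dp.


|cross product| = 328.8
|line direction| = sqrt(2013.3) = 44.8698
Distance = 328.8/sqrt(2013.3) = 7.3279

7.3279


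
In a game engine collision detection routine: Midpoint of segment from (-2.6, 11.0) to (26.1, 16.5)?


M = (((-2.6)+26.1)/2, (11+16.5)/2)
= (11.75, 13.75)

(11.75, 13.75)


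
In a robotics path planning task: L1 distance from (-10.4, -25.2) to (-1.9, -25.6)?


|(-10.4)-(-1.9)| + |(-25.2)-(-25.6)| = 8.5 + 0.4 = 8.9

8.9


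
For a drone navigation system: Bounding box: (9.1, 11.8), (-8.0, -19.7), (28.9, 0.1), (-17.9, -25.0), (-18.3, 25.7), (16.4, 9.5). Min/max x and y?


x range: [-18.3, 28.9]
y range: [-25, 25.7]
Bounding box: (-18.3,-25) to (28.9,25.7)

(-18.3,-25) to (28.9,25.7)


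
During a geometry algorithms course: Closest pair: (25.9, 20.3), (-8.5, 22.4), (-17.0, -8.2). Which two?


d(P0,P1) = 34.464, d(P0,P2) = 51.504, d(P1,P2) = 31.7586
Closest: P1 and P2

Closest pair: (-8.5, 22.4) and (-17.0, -8.2), distance = 31.7586


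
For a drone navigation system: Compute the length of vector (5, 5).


|u| = sqrt(5^2 + 5^2) = sqrt(50) = 7.0711

7.0711


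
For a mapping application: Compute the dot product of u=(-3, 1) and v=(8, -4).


u . v = u_x*v_x + u_y*v_y = (-3)*8 + 1*(-4)
= (-24) + (-4) = -28

-28


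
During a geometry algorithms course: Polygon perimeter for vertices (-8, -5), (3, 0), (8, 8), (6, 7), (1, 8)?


Sides: (-8, -5)->(3, 0): sqrt(146) = 12.083046, (3, 0)->(8, 8): sqrt(89) = 9.433981, (8, 8)->(6, 7): sqrt(5) = 2.236068, (6, 7)->(1, 8): sqrt(26) = 5.09902, (1, 8)->(-8, -5): sqrt(250) = 15.811388
Sum = 44.663503
Perimeter = 44.6635

44.6635


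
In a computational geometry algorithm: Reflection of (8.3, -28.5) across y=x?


Reflection over y=x: (x,y) -> (y,x)
(8.3, -28.5) -> (-28.5, 8.3)

(-28.5, 8.3)


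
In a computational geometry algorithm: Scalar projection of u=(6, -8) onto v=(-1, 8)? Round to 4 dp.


u.v = -70, |v| = sqrt(65) = 8.0623
Scalar projection = u.v / |v| = -70 / sqrt(65) = -8.6824

-8.6824


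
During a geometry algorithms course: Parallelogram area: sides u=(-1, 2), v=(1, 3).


|u x v| = |(-1)*3 - 2*1|
= |(-3) - 2| = 5

5


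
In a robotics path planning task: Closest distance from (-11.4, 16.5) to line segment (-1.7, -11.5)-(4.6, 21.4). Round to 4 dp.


Project P onto AB: t = 0.7665 (clamped to [0,1])
Closest point on segment: (3.129, 13.7179)
Distance: 14.7929

14.7929


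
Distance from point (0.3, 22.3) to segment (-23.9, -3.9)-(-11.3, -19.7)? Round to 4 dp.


Project P onto AB: t = 0 (clamped to [0,1])
Closest point on segment: (-23.9, -3.9)
Distance: 35.6662

35.6662


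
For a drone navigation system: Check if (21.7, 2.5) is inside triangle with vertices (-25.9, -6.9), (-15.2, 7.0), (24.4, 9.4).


Cross products: AB x AP = -561.06, BC x BP = -266.76, CA x CP = 303.06
All same sign? no

No, outside


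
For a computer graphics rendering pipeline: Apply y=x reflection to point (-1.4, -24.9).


Reflection over y=x: (x,y) -> (y,x)
(-1.4, -24.9) -> (-24.9, -1.4)

(-24.9, -1.4)


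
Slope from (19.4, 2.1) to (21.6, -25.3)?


slope = (y2-y1)/(x2-x1) = ((-25.3)-2.1)/(21.6-19.4) = (-27.4)/2.2 = -12.4545

-12.4545


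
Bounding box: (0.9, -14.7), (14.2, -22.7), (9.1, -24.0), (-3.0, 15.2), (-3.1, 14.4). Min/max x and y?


x range: [-3.1, 14.2]
y range: [-24, 15.2]
Bounding box: (-3.1,-24) to (14.2,15.2)

(-3.1,-24) to (14.2,15.2)


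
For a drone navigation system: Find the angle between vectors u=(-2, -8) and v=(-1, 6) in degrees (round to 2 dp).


u.v = -46, |u| = sqrt(68) = 8.2462, |v| = sqrt(37) = 6.0828
cos(theta) = u.v/(|u||v|) = -46/sqrt(2516) = -0.91707
theta = acos(-0.91707) = 156.5 degrees

156.5 degrees


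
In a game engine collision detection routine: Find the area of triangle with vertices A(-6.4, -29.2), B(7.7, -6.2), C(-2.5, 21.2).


Area = |x_A(y_B-y_C) + x_B(y_C-y_A) + x_C(y_A-y_B)|/2
= |175.36 + 388.08 + 57.5|/2
= 620.94/2 = 310.47

310.47


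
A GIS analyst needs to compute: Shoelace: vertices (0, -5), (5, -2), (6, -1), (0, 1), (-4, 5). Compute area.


Shoelace sum: (0*(-2) - 5*(-5)) + (5*(-1) - 6*(-2)) + (6*1 - 0*(-1)) + (0*5 - (-4)*1) + ((-4)*(-5) - 0*5)
= 62
Area = |62|/2 = 31

31


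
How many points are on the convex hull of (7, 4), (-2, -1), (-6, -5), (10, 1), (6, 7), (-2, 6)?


Convex hull vertices (CCW): (-6, -5), (10, 1), (6, 7), (-2, 6)
Count = 4

4


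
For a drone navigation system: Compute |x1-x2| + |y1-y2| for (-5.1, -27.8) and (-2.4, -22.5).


|(-5.1)-(-2.4)| + |(-27.8)-(-22.5)| = 2.7 + 5.3 = 8

8


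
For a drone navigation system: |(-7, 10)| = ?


|u| = sqrt((-7)^2 + 10^2) = sqrt(149) = 12.2066

12.2066


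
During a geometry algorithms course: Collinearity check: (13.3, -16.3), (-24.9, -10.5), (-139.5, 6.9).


Cross product: ((-24.9)-13.3)*(6.9-(-16.3)) - ((-10.5)-(-16.3))*((-139.5)-13.3)
= 0

Yes, collinear


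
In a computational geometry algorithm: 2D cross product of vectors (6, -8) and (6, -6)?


u x v = u_x*v_y - u_y*v_x = 6*(-6) - (-8)*6
= (-36) - (-48) = 12

12


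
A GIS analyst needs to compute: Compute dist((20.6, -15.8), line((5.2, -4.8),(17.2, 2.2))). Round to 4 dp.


|cross product| = 239.8
|line direction| = sqrt(193) = 13.8924
Distance = 239.8/sqrt(193) = 17.2612

17.2612


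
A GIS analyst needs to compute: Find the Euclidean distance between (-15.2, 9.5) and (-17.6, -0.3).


dx=-2.4, dy=-9.8
d^2 = (-2.4)^2 + (-9.8)^2 = 101.8
d = sqrt(101.8) = 10.0896

10.0896


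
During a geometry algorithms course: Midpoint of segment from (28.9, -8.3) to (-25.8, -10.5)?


M = ((28.9+(-25.8))/2, ((-8.3)+(-10.5))/2)
= (1.55, -9.4)

(1.55, -9.4)


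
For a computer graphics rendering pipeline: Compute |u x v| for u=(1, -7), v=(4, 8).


|u x v| = |1*8 - (-7)*4|
= |8 - (-28)| = 36

36


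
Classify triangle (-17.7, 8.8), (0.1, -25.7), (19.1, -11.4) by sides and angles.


Side lengths squared: AB^2=1507.09, BC^2=565.49, CA^2=1762.28
Sorted: [565.49, 1507.09, 1762.28]
By sides: Scalene, By angles: Acute

Scalene, Acute


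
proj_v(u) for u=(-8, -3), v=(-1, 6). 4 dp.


u.v = -10, |v| = sqrt(37) = 6.0828
Scalar projection = u.v / |v| = -10 / sqrt(37) = -1.644

-1.644


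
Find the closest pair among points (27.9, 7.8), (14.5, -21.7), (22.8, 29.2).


d(P0,P1) = 32.4008, d(P0,P2) = 21.9993, d(P1,P2) = 51.5723
Closest: P0 and P2

Closest pair: (27.9, 7.8) and (22.8, 29.2), distance = 21.9993


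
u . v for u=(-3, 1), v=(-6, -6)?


u . v = u_x*v_x + u_y*v_y = (-3)*(-6) + 1*(-6)
= 18 + (-6) = 12

12


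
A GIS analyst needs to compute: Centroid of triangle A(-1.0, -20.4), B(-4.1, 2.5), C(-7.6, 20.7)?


Centroid = ((x_A+x_B+x_C)/3, (y_A+y_B+y_C)/3)
= (((-1)+(-4.1)+(-7.6))/3, ((-20.4)+2.5+20.7)/3)
= (-4.2333, 0.9333)

(-4.2333, 0.9333)


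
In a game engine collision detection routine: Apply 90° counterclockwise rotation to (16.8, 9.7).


90° CCW: (x,y) -> (-y, x)
(16.8,9.7) -> (-9.7, 16.8)

(-9.7, 16.8)


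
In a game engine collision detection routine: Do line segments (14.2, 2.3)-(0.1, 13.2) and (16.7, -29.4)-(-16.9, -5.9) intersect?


Cross products: d1=-1006.37, d2=-1041.26, d3=419.72, d4=454.61
d1*d2 < 0 and d3*d4 < 0? no

No, they don't intersect


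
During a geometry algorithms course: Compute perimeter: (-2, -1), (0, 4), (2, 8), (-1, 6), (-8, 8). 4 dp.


Sides: (-2, -1)->(0, 4): sqrt(29) = 5.385165, (0, 4)->(2, 8): sqrt(20) = 4.472136, (2, 8)->(-1, 6): sqrt(13) = 3.605551, (-1, 6)->(-8, 8): sqrt(53) = 7.28011, (-8, 8)->(-2, -1): sqrt(117) = 10.816654
Sum = 31.559616
Perimeter = 31.5596

31.5596


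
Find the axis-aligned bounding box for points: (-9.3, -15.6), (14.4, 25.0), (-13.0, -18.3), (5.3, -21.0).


x range: [-13, 14.4]
y range: [-21, 25]
Bounding box: (-13,-21) to (14.4,25)

(-13,-21) to (14.4,25)


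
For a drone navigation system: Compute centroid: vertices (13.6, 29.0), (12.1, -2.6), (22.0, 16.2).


Centroid = ((x_A+x_B+x_C)/3, (y_A+y_B+y_C)/3)
= ((13.6+12.1+22)/3, (29+(-2.6)+16.2)/3)
= (15.9, 14.2)

(15.9, 14.2)


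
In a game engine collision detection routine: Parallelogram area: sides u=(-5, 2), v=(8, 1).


|u x v| = |(-5)*1 - 2*8|
= |(-5) - 16| = 21

21


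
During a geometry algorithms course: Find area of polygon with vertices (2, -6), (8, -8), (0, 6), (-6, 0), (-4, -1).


Shoelace sum: (2*(-8) - 8*(-6)) + (8*6 - 0*(-8)) + (0*0 - (-6)*6) + ((-6)*(-1) - (-4)*0) + ((-4)*(-6) - 2*(-1))
= 148
Area = |148|/2 = 74

74


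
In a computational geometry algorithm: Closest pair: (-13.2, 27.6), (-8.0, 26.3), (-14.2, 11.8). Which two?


d(P0,P1) = 5.36, d(P0,P2) = 15.8316, d(P1,P2) = 15.7699
Closest: P0 and P1

Closest pair: (-13.2, 27.6) and (-8.0, 26.3), distance = 5.36


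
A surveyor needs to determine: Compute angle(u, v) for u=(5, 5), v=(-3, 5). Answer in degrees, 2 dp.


u.v = 10, |u| = sqrt(50) = 7.0711, |v| = sqrt(34) = 5.831
cos(theta) = u.v/(|u||v|) = 10/sqrt(1700) = 0.242536
theta = acos(0.242536) = 75.96 degrees

75.96 degrees


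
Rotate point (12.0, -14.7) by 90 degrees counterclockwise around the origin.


90° CCW: (x,y) -> (-y, x)
(12,-14.7) -> (14.7, 12)

(14.7, 12)


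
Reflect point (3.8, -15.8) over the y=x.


Reflection over y=x: (x,y) -> (y,x)
(3.8, -15.8) -> (-15.8, 3.8)

(-15.8, 3.8)


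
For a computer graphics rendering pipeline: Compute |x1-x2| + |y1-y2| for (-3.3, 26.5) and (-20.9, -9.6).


|(-3.3)-(-20.9)| + |26.5-(-9.6)| = 17.6 + 36.1 = 53.7

53.7


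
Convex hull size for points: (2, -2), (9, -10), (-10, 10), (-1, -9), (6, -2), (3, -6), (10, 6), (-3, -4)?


Convex hull vertices (CCW): (-10, 10), (-1, -9), (9, -10), (10, 6)
Count = 4

4


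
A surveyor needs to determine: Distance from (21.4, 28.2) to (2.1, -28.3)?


dx=-19.3, dy=-56.5
d^2 = (-19.3)^2 + (-56.5)^2 = 3564.74
d = sqrt(3564.74) = 59.7054

59.7054


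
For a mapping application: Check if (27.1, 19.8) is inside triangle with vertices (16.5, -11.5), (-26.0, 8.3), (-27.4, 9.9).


Cross products: AB x AP = -1540.13, BC x BP = -101.06, CA x CP = 1600.91
All same sign? no

No, outside


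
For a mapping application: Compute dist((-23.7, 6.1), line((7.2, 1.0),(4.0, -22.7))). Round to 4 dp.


|cross product| = 748.65
|line direction| = sqrt(571.93) = 23.9151
Distance = 748.65/sqrt(571.93) = 31.3045

31.3045


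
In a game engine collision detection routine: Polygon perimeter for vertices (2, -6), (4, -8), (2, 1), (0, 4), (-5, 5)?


Sides: (2, -6)->(4, -8): sqrt(8) = 2.828427, (4, -8)->(2, 1): sqrt(85) = 9.219544, (2, 1)->(0, 4): sqrt(13) = 3.605551, (0, 4)->(-5, 5): sqrt(26) = 5.09902, (-5, 5)->(2, -6): sqrt(170) = 13.038405
Sum = 33.790947
Perimeter = 33.7909

33.7909


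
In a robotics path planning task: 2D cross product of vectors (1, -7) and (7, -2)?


u x v = u_x*v_y - u_y*v_x = 1*(-2) - (-7)*7
= (-2) - (-49) = 47

47


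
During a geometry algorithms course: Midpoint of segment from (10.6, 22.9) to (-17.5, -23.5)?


M = ((10.6+(-17.5))/2, (22.9+(-23.5))/2)
= (-3.45, -0.3)

(-3.45, -0.3)


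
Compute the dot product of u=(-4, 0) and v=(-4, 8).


u . v = u_x*v_x + u_y*v_y = (-4)*(-4) + 0*8
= 16 + 0 = 16

16


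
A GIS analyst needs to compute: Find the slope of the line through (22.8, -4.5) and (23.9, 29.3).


slope = (y2-y1)/(x2-x1) = (29.3-(-4.5))/(23.9-22.8) = 33.8/1.1 = 30.7273

30.7273


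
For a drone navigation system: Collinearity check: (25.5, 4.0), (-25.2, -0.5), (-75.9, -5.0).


Cross product: ((-25.2)-25.5)*((-5)-4) - ((-0.5)-4)*((-75.9)-25.5)
= 0

Yes, collinear


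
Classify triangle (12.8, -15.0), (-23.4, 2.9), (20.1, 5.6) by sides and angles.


Side lengths squared: AB^2=1630.85, BC^2=1899.54, CA^2=477.65
Sorted: [477.65, 1630.85, 1899.54]
By sides: Scalene, By angles: Acute

Scalene, Acute


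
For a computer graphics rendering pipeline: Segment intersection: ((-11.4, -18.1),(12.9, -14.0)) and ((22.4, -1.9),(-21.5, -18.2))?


Cross products: d1=160.24, d2=376.34, d3=255.08, d4=38.98
d1*d2 < 0 and d3*d4 < 0? no

No, they don't intersect


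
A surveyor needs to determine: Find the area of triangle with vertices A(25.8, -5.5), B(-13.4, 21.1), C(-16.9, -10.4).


Area = |x_A(y_B-y_C) + x_B(y_C-y_A) + x_C(y_A-y_B)|/2
= |812.7 + 65.66 + 449.54|/2
= 1327.9/2 = 663.95

663.95


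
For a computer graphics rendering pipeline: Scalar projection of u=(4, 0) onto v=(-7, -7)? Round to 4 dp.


u.v = -28, |v| = sqrt(98) = 9.8995
Scalar projection = u.v / |v| = -28 / sqrt(98) = -2.8284

-2.8284


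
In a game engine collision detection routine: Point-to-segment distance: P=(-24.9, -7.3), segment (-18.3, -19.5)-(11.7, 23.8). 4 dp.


Project P onto AB: t = 0.119 (clamped to [0,1])
Closest point on segment: (-14.7295, -14.3465)
Distance: 12.3731

12.3731


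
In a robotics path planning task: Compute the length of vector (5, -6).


|u| = sqrt(5^2 + (-6)^2) = sqrt(61) = 7.8102

7.8102


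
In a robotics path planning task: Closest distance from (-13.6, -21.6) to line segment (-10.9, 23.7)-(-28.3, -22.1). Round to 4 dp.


Project P onto AB: t = 0.8839 (clamped to [0,1])
Closest point on segment: (-26.2799, -16.7827)
Distance: 13.5641

13.5641


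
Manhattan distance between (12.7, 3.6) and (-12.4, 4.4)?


|12.7-(-12.4)| + |3.6-4.4| = 25.1 + 0.8 = 25.9

25.9


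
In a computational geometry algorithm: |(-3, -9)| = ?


|u| = sqrt((-3)^2 + (-9)^2) = sqrt(90) = 9.4868

9.4868


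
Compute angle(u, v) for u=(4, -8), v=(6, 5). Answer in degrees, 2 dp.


u.v = -16, |u| = sqrt(80) = 8.9443, |v| = sqrt(61) = 7.8102
cos(theta) = u.v/(|u||v|) = -16/sqrt(4880) = -0.229039
theta = acos(-0.229039) = 103.24 degrees

103.24 degrees


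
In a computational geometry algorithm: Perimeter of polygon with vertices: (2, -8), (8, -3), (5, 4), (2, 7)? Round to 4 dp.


Sides: (2, -8)->(8, -3): sqrt(61) = 7.81025, (8, -3)->(5, 4): sqrt(58) = 7.615773, (5, 4)->(2, 7): sqrt(18) = 4.242641, (2, 7)->(2, -8): sqrt(225) = 15
Sum = 34.668664
Perimeter = 34.6687

34.6687


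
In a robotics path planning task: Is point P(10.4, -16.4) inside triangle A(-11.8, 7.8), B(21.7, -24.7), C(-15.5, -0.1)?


Cross products: AB x AP = -89.2, BC x BP = -30.78, CA x CP = -264.92
All same sign? yes

Yes, inside


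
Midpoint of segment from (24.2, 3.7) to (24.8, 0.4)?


M = ((24.2+24.8)/2, (3.7+0.4)/2)
= (24.5, 2.05)

(24.5, 2.05)


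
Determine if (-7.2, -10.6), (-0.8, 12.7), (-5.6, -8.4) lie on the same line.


Cross product: ((-0.8)-(-7.2))*((-8.4)-(-10.6)) - (12.7-(-10.6))*((-5.6)-(-7.2))
= -23.2

No, not collinear


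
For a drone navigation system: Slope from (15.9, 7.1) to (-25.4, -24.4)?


slope = (y2-y1)/(x2-x1) = ((-24.4)-7.1)/((-25.4)-15.9) = (-31.5)/(-41.3) = 0.7627

0.7627


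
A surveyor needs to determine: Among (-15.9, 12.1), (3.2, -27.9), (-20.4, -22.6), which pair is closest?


d(P0,P1) = 44.3262, d(P0,P2) = 34.9906, d(P1,P2) = 24.1878
Closest: P1 and P2

Closest pair: (3.2, -27.9) and (-20.4, -22.6), distance = 24.1878


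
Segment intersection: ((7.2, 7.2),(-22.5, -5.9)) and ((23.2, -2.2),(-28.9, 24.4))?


Cross products: d1=-64.14, d2=1408.39, d3=488.78, d4=-983.75
d1*d2 < 0 and d3*d4 < 0? yes

Yes, they intersect


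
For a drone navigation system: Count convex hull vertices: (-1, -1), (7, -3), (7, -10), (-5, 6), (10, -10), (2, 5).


Convex hull vertices (CCW): (-5, 6), (-1, -1), (7, -10), (10, -10), (7, -3), (2, 5)
Count = 6

6


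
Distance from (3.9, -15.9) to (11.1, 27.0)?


dx=7.2, dy=42.9
d^2 = 7.2^2 + 42.9^2 = 1892.25
d = sqrt(1892.25) = 43.5

43.5


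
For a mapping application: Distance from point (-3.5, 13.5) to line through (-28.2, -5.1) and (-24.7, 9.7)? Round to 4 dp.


|cross product| = 300.46
|line direction| = sqrt(231.29) = 15.2082
Distance = 300.46/sqrt(231.29) = 19.7564

19.7564


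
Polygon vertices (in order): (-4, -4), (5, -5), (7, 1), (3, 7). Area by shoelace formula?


Shoelace sum: ((-4)*(-5) - 5*(-4)) + (5*1 - 7*(-5)) + (7*7 - 3*1) + (3*(-4) - (-4)*7)
= 142
Area = |142|/2 = 71

71


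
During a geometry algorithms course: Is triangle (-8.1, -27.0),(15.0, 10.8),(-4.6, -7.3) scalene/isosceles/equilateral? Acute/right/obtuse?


Side lengths squared: AB^2=1962.45, BC^2=711.77, CA^2=400.34
Sorted: [400.34, 711.77, 1962.45]
By sides: Scalene, By angles: Obtuse

Scalene, Obtuse


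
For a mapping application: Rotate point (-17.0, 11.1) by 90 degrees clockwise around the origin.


90° CW: (x,y) -> (y, -x)
(-17,11.1) -> (11.1, 17)

(11.1, 17)


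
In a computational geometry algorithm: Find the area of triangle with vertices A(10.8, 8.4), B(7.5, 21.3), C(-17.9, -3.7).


Area = |x_A(y_B-y_C) + x_B(y_C-y_A) + x_C(y_A-y_B)|/2
= |270 + (-90.75) + 230.91|/2
= 410.16/2 = 205.08

205.08


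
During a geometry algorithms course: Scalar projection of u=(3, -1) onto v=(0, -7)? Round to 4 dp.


u.v = 7, |v| = sqrt(49) = 7
Scalar projection = u.v / |v| = 7 / sqrt(49) = 1

1


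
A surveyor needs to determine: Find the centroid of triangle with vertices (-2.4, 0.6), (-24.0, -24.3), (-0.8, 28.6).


Centroid = ((x_A+x_B+x_C)/3, (y_A+y_B+y_C)/3)
= (((-2.4)+(-24)+(-0.8))/3, (0.6+(-24.3)+28.6)/3)
= (-9.0667, 1.6333)

(-9.0667, 1.6333)


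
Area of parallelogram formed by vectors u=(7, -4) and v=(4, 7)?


|u x v| = |7*7 - (-4)*4|
= |49 - (-16)| = 65

65


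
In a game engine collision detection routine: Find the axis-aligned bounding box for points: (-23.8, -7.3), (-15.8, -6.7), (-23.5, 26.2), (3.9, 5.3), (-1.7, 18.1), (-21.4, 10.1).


x range: [-23.8, 3.9]
y range: [-7.3, 26.2]
Bounding box: (-23.8,-7.3) to (3.9,26.2)

(-23.8,-7.3) to (3.9,26.2)


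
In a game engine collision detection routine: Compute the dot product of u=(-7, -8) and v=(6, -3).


u . v = u_x*v_x + u_y*v_y = (-7)*6 + (-8)*(-3)
= (-42) + 24 = -18

-18


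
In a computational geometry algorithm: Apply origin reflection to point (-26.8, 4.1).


Reflection over origin: (x,y) -> (-x,-y)
(-26.8, 4.1) -> (26.8, -4.1)

(26.8, -4.1)


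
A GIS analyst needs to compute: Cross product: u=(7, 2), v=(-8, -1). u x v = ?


u x v = u_x*v_y - u_y*v_x = 7*(-1) - 2*(-8)
= (-7) - (-16) = 9

9


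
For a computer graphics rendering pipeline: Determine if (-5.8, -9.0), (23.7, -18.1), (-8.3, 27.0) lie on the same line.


Cross product: (23.7-(-5.8))*(27-(-9)) - ((-18.1)-(-9))*((-8.3)-(-5.8))
= 1039.25

No, not collinear


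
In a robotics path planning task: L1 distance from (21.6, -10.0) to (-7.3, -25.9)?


|21.6-(-7.3)| + |(-10)-(-25.9)| = 28.9 + 15.9 = 44.8

44.8


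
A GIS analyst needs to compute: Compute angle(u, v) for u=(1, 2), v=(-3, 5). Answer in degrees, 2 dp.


u.v = 7, |u| = sqrt(5) = 2.2361, |v| = sqrt(34) = 5.831
cos(theta) = u.v/(|u||v|) = 7/sqrt(170) = 0.536875
theta = acos(0.536875) = 57.53 degrees

57.53 degrees


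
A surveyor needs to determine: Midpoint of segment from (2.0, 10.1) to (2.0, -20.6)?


M = ((2+2)/2, (10.1+(-20.6))/2)
= (2, -5.25)

(2, -5.25)


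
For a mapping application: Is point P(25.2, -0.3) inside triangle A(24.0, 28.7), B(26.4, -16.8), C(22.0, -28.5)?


Cross products: AB x AP = -15, BC x BP = -86.64, CA x CP = -126.64
All same sign? yes

Yes, inside


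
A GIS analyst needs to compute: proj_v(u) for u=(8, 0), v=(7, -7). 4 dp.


u.v = 56, |v| = sqrt(98) = 9.8995
Scalar projection = u.v / |v| = 56 / sqrt(98) = 5.6569

5.6569


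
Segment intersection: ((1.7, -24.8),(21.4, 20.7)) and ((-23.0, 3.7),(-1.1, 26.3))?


Cross products: d1=-1182.37, d2=-631.14, d3=1685.3, d4=1134.07
d1*d2 < 0 and d3*d4 < 0? no

No, they don't intersect


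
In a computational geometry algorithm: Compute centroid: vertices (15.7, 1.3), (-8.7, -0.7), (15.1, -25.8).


Centroid = ((x_A+x_B+x_C)/3, (y_A+y_B+y_C)/3)
= ((15.7+(-8.7)+15.1)/3, (1.3+(-0.7)+(-25.8))/3)
= (7.3667, -8.4)

(7.3667, -8.4)


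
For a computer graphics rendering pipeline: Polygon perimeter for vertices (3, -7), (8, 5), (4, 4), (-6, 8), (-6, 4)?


Sides: (3, -7)->(8, 5): sqrt(169) = 13, (8, 5)->(4, 4): sqrt(17) = 4.123106, (4, 4)->(-6, 8): sqrt(116) = 10.77033, (-6, 8)->(-6, 4): sqrt(16) = 4, (-6, 4)->(3, -7): sqrt(202) = 14.21267
Sum = 46.106106
Perimeter = 46.1061

46.1061


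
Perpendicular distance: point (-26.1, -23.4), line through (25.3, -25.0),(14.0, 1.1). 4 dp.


|cross product| = 1323.46
|line direction| = sqrt(808.9) = 28.4412
Distance = 1323.46/sqrt(808.9) = 46.5333

46.5333


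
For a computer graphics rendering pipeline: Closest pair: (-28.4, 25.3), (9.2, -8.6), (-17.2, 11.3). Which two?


d(P0,P1) = 50.6258, d(P0,P2) = 17.9287, d(P1,P2) = 33.0601
Closest: P0 and P2

Closest pair: (-28.4, 25.3) and (-17.2, 11.3), distance = 17.9287


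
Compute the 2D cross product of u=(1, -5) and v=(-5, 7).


u x v = u_x*v_y - u_y*v_x = 1*7 - (-5)*(-5)
= 7 - 25 = -18

-18


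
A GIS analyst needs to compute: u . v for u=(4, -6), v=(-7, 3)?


u . v = u_x*v_x + u_y*v_y = 4*(-7) + (-6)*3
= (-28) + (-18) = -46

-46


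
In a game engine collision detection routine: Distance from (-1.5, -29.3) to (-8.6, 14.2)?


dx=-7.1, dy=43.5
d^2 = (-7.1)^2 + 43.5^2 = 1942.66
d = sqrt(1942.66) = 44.0756

44.0756


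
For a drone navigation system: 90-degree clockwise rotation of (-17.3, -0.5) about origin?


90° CW: (x,y) -> (y, -x)
(-17.3,-0.5) -> (-0.5, 17.3)

(-0.5, 17.3)


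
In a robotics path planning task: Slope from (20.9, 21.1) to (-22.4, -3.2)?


slope = (y2-y1)/(x2-x1) = ((-3.2)-21.1)/((-22.4)-20.9) = (-24.3)/(-43.3) = 0.5612

0.5612


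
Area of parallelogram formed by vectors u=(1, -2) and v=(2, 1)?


|u x v| = |1*1 - (-2)*2|
= |1 - (-4)| = 5

5


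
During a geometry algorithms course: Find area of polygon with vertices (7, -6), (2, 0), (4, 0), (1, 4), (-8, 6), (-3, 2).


Shoelace sum: (7*0 - 2*(-6)) + (2*0 - 4*0) + (4*4 - 1*0) + (1*6 - (-8)*4) + ((-8)*2 - (-3)*6) + ((-3)*(-6) - 7*2)
= 72
Area = |72|/2 = 36

36


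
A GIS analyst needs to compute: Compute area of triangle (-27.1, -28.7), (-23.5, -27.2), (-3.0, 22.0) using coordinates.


Area = |x_A(y_B-y_C) + x_B(y_C-y_A) + x_C(y_A-y_B)|/2
= |1333.32 + (-1191.45) + 4.5|/2
= 146.37/2 = 73.185

73.185


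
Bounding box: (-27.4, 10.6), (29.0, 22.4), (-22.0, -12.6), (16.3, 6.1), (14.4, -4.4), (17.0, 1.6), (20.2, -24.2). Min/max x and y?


x range: [-27.4, 29]
y range: [-24.2, 22.4]
Bounding box: (-27.4,-24.2) to (29,22.4)

(-27.4,-24.2) to (29,22.4)


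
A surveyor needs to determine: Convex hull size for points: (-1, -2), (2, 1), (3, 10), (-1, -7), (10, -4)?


Convex hull vertices (CCW): (-1, -7), (10, -4), (3, 10), (-1, -2)
Count = 4

4


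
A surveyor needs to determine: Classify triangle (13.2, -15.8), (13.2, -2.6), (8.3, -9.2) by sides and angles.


Side lengths squared: AB^2=174.24, BC^2=67.57, CA^2=67.57
Sorted: [67.57, 67.57, 174.24]
By sides: Isosceles, By angles: Obtuse

Isosceles, Obtuse


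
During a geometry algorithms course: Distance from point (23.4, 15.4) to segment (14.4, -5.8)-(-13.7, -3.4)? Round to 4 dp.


Project P onto AB: t = 0 (clamped to [0,1])
Closest point on segment: (14.4, -5.8)
Distance: 23.0313

23.0313


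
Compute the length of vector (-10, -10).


|u| = sqrt((-10)^2 + (-10)^2) = sqrt(200) = 14.1421

14.1421


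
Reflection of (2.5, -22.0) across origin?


Reflection over origin: (x,y) -> (-x,-y)
(2.5, -22) -> (-2.5, 22)

(-2.5, 22)


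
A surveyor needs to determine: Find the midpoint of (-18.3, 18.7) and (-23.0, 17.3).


M = (((-18.3)+(-23))/2, (18.7+17.3)/2)
= (-20.65, 18)

(-20.65, 18)


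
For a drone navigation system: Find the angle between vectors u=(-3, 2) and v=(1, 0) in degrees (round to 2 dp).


u.v = -3, |u| = sqrt(13) = 3.6056, |v| = sqrt(1) = 1
cos(theta) = u.v/(|u||v|) = -3/sqrt(13) = -0.83205
theta = acos(-0.83205) = 146.31 degrees

146.31 degrees


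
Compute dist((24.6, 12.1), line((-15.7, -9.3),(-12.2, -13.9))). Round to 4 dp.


|cross product| = 260.28
|line direction| = sqrt(33.41) = 5.7801
Distance = 260.28/sqrt(33.41) = 45.0301

45.0301


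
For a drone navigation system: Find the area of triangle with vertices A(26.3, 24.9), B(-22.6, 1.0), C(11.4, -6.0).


Area = |x_A(y_B-y_C) + x_B(y_C-y_A) + x_C(y_A-y_B)|/2
= |184.1 + 698.34 + 272.46|/2
= 1154.9/2 = 577.45

577.45


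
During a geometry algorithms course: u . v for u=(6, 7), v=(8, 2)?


u . v = u_x*v_x + u_y*v_y = 6*8 + 7*2
= 48 + 14 = 62

62


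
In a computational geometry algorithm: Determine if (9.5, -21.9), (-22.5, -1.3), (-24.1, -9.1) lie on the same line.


Cross product: ((-22.5)-9.5)*((-9.1)-(-21.9)) - ((-1.3)-(-21.9))*((-24.1)-9.5)
= 282.56

No, not collinear


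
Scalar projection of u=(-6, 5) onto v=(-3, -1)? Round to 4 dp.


u.v = 13, |v| = sqrt(10) = 3.1623
Scalar projection = u.v / |v| = 13 / sqrt(10) = 4.111

4.111


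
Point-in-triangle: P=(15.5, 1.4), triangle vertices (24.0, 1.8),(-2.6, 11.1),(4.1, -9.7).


Cross products: AB x AP = 89.69, BC x BP = 311.49, CA x CP = 89.79
All same sign? yes

Yes, inside


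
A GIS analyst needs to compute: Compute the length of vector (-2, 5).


|u| = sqrt((-2)^2 + 5^2) = sqrt(29) = 5.3852

5.3852


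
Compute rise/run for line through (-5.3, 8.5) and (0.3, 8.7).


slope = (y2-y1)/(x2-x1) = (8.7-8.5)/(0.3-(-5.3)) = 0.2/5.6 = 0.0357

0.0357


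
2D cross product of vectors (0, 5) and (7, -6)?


u x v = u_x*v_y - u_y*v_x = 0*(-6) - 5*7
= 0 - 35 = -35

-35


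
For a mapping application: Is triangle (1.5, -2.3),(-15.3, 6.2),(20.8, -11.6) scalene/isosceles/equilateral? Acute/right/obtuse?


Side lengths squared: AB^2=354.49, BC^2=1620.05, CA^2=458.98
Sorted: [354.49, 458.98, 1620.05]
By sides: Scalene, By angles: Obtuse

Scalene, Obtuse


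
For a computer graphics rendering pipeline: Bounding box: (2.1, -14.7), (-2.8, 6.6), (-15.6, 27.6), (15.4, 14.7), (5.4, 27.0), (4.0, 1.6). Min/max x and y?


x range: [-15.6, 15.4]
y range: [-14.7, 27.6]
Bounding box: (-15.6,-14.7) to (15.4,27.6)

(-15.6,-14.7) to (15.4,27.6)


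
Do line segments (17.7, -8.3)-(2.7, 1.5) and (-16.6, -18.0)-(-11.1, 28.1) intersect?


Cross products: d1=-1527.88, d2=-782.48, d3=481.64, d4=-263.76
d1*d2 < 0 and d3*d4 < 0? no

No, they don't intersect


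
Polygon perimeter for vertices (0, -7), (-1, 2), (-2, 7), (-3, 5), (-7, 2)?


Sides: (0, -7)->(-1, 2): sqrt(82) = 9.055385, (-1, 2)->(-2, 7): sqrt(26) = 5.09902, (-2, 7)->(-3, 5): sqrt(5) = 2.236068, (-3, 5)->(-7, 2): sqrt(25) = 5, (-7, 2)->(0, -7): sqrt(130) = 11.401754
Sum = 32.792227
Perimeter = 32.7922

32.7922


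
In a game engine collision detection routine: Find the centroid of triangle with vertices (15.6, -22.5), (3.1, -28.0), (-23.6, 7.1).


Centroid = ((x_A+x_B+x_C)/3, (y_A+y_B+y_C)/3)
= ((15.6+3.1+(-23.6))/3, ((-22.5)+(-28)+7.1)/3)
= (-1.6333, -14.4667)

(-1.6333, -14.4667)


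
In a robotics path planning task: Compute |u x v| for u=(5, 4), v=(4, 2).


|u x v| = |5*2 - 4*4|
= |10 - 16| = 6

6


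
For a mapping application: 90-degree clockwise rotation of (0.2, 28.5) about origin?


90° CW: (x,y) -> (y, -x)
(0.2,28.5) -> (28.5, -0.2)

(28.5, -0.2)


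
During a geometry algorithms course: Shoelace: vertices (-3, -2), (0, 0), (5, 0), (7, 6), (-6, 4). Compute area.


Shoelace sum: ((-3)*0 - 0*(-2)) + (0*0 - 5*0) + (5*6 - 7*0) + (7*4 - (-6)*6) + ((-6)*(-2) - (-3)*4)
= 118
Area = |118|/2 = 59

59


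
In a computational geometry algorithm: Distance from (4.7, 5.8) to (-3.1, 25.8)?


dx=-7.8, dy=20
d^2 = (-7.8)^2 + 20^2 = 460.84
d = sqrt(460.84) = 21.4672

21.4672


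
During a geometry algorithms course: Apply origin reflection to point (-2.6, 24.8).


Reflection over origin: (x,y) -> (-x,-y)
(-2.6, 24.8) -> (2.6, -24.8)

(2.6, -24.8)


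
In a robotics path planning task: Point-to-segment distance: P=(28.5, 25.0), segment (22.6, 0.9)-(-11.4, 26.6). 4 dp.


Project P onto AB: t = 0.2305 (clamped to [0,1])
Closest point on segment: (14.7617, 6.8248)
Distance: 22.7833

22.7833


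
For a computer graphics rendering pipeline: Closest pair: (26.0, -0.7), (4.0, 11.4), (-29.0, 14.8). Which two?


d(P0,P1) = 25.108, d(P0,P2) = 57.1424, d(P1,P2) = 33.1747
Closest: P0 and P1

Closest pair: (26.0, -0.7) and (4.0, 11.4), distance = 25.108


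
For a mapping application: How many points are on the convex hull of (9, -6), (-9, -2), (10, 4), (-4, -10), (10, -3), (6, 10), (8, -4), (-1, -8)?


Convex hull vertices (CCW): (-9, -2), (-4, -10), (9, -6), (10, -3), (10, 4), (6, 10)
Count = 6

6


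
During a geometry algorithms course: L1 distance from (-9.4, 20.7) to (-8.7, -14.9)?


|(-9.4)-(-8.7)| + |20.7-(-14.9)| = 0.7 + 35.6 = 36.3

36.3


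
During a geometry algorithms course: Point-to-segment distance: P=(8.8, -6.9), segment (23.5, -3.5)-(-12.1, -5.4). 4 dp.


Project P onto AB: t = 0.4168 (clamped to [0,1])
Closest point on segment: (8.6608, -4.292)
Distance: 2.6117

2.6117


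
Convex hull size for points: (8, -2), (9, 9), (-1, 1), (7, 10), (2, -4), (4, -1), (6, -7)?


Convex hull vertices (CCW): (-1, 1), (2, -4), (6, -7), (8, -2), (9, 9), (7, 10)
Count = 6

6


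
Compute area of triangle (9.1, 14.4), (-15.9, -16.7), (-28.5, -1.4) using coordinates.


Area = |x_A(y_B-y_C) + x_B(y_C-y_A) + x_C(y_A-y_B)|/2
= |(-139.23) + 251.22 + (-886.35)|/2
= 774.36/2 = 387.18

387.18


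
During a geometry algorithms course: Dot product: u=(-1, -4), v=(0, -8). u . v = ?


u . v = u_x*v_x + u_y*v_y = (-1)*0 + (-4)*(-8)
= 0 + 32 = 32

32


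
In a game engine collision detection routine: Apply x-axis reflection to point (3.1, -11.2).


Reflection over x-axis: (x,y) -> (x,-y)
(3.1, -11.2) -> (3.1, 11.2)

(3.1, 11.2)


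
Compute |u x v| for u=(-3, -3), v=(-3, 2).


|u x v| = |(-3)*2 - (-3)*(-3)|
= |(-6) - 9| = 15

15


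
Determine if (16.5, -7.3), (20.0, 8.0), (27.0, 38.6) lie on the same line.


Cross product: (20-16.5)*(38.6-(-7.3)) - (8-(-7.3))*(27-16.5)
= 0

Yes, collinear


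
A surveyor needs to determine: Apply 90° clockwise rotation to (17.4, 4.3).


90° CW: (x,y) -> (y, -x)
(17.4,4.3) -> (4.3, -17.4)

(4.3, -17.4)


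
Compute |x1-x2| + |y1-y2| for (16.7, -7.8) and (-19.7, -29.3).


|16.7-(-19.7)| + |(-7.8)-(-29.3)| = 36.4 + 21.5 = 57.9

57.9


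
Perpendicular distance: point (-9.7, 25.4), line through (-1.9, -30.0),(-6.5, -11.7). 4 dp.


|cross product| = 112.1
|line direction| = sqrt(356.05) = 18.8693
Distance = 112.1/sqrt(356.05) = 5.9409

5.9409


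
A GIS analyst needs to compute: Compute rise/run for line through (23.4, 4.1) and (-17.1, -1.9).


slope = (y2-y1)/(x2-x1) = ((-1.9)-4.1)/((-17.1)-23.4) = (-6)/(-40.5) = 0.1481

0.1481


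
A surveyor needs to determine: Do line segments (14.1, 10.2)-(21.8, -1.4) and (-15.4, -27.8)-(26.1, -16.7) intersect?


Cross products: d1=1249.55, d2=682.68, d3=-634.8, d4=-67.93
d1*d2 < 0 and d3*d4 < 0? no

No, they don't intersect


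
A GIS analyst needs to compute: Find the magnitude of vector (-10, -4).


|u| = sqrt((-10)^2 + (-4)^2) = sqrt(116) = 10.7703

10.7703


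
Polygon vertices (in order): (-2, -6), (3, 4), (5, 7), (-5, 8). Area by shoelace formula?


Shoelace sum: ((-2)*4 - 3*(-6)) + (3*7 - 5*4) + (5*8 - (-5)*7) + ((-5)*(-6) - (-2)*8)
= 132
Area = |132|/2 = 66

66


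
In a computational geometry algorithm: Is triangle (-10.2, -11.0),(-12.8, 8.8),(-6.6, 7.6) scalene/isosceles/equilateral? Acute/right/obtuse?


Side lengths squared: AB^2=398.8, BC^2=39.88, CA^2=358.92
Sorted: [39.88, 358.92, 398.8]
By sides: Scalene, By angles: Right

Scalene, Right


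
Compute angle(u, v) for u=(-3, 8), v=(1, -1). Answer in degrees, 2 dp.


u.v = -11, |u| = sqrt(73) = 8.544, |v| = sqrt(2) = 1.4142
cos(theta) = u.v/(|u||v|) = -11/sqrt(146) = -0.910366
theta = acos(-0.910366) = 155.56 degrees

155.56 degrees


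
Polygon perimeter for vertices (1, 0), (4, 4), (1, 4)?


Sides: (1, 0)->(4, 4): sqrt(25) = 5, (4, 4)->(1, 4): sqrt(9) = 3, (1, 4)->(1, 0): sqrt(16) = 4
Sum = 12
Perimeter = 12

12


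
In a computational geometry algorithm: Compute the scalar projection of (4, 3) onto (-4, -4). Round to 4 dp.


u.v = -28, |v| = sqrt(32) = 5.6569
Scalar projection = u.v / |v| = -28 / sqrt(32) = -4.9497

-4.9497


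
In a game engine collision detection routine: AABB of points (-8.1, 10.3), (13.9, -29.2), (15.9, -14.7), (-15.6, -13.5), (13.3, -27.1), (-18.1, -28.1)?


x range: [-18.1, 15.9]
y range: [-29.2, 10.3]
Bounding box: (-18.1,-29.2) to (15.9,10.3)

(-18.1,-29.2) to (15.9,10.3)


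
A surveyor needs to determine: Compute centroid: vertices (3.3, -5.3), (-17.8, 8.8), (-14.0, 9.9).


Centroid = ((x_A+x_B+x_C)/3, (y_A+y_B+y_C)/3)
= ((3.3+(-17.8)+(-14))/3, ((-5.3)+8.8+9.9)/3)
= (-9.5, 4.4667)

(-9.5, 4.4667)


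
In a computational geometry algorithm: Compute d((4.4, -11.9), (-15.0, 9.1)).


dx=-19.4, dy=21
d^2 = (-19.4)^2 + 21^2 = 817.36
d = sqrt(817.36) = 28.5895

28.5895


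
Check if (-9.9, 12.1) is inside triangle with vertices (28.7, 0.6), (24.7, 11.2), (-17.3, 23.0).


Cross products: AB x AP = 363.16, BC x BP = 370.48, CA x CP = -335.64
All same sign? no

No, outside


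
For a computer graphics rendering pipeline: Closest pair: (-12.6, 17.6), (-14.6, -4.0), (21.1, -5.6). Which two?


d(P0,P1) = 21.6924, d(P0,P2) = 40.9137, d(P1,P2) = 35.7358
Closest: P0 and P1

Closest pair: (-12.6, 17.6) and (-14.6, -4.0), distance = 21.6924


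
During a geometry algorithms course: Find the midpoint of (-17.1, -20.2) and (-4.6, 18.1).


M = (((-17.1)+(-4.6))/2, ((-20.2)+18.1)/2)
= (-10.85, -1.05)

(-10.85, -1.05)


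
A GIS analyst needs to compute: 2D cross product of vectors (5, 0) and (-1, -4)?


u x v = u_x*v_y - u_y*v_x = 5*(-4) - 0*(-1)
= (-20) - 0 = -20

-20


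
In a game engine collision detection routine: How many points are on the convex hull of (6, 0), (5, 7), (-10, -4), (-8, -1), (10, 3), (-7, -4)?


Convex hull vertices (CCW): (-10, -4), (-7, -4), (6, 0), (10, 3), (5, 7), (-8, -1)
Count = 6

6


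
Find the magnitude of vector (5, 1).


|u| = sqrt(5^2 + 1^2) = sqrt(26) = 5.099

5.099


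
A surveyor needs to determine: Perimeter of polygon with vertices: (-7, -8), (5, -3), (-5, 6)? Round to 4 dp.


Sides: (-7, -8)->(5, -3): sqrt(169) = 13, (5, -3)->(-5, 6): sqrt(181) = 13.453624, (-5, 6)->(-7, -8): sqrt(200) = 14.142136
Sum = 40.59576
Perimeter = 40.5958

40.5958


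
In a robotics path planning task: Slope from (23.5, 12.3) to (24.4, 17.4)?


slope = (y2-y1)/(x2-x1) = (17.4-12.3)/(24.4-23.5) = 5.1/0.9 = 5.6667

5.6667


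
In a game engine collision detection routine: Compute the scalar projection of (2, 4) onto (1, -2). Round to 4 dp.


u.v = -6, |v| = sqrt(5) = 2.2361
Scalar projection = u.v / |v| = -6 / sqrt(5) = -2.6833

-2.6833


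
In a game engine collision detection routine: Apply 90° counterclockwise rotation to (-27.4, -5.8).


90° CCW: (x,y) -> (-y, x)
(-27.4,-5.8) -> (5.8, -27.4)

(5.8, -27.4)


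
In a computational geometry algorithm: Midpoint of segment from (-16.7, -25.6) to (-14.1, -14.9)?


M = (((-16.7)+(-14.1))/2, ((-25.6)+(-14.9))/2)
= (-15.4, -20.25)

(-15.4, -20.25)


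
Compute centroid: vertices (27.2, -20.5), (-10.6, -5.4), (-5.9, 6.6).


Centroid = ((x_A+x_B+x_C)/3, (y_A+y_B+y_C)/3)
= ((27.2+(-10.6)+(-5.9))/3, ((-20.5)+(-5.4)+6.6)/3)
= (3.5667, -6.4333)

(3.5667, -6.4333)


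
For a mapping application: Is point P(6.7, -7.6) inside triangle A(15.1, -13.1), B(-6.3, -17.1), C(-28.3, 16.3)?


Cross products: AB x AP = -151.3, BC x BP = -643.2, CA x CP = -8.26
All same sign? yes

Yes, inside
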